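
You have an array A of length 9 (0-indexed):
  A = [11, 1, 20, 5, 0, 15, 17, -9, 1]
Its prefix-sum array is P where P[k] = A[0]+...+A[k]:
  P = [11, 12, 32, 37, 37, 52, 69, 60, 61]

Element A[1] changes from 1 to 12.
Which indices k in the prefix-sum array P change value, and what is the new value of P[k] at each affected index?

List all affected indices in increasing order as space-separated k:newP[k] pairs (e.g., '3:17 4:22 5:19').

Answer: 1:23 2:43 3:48 4:48 5:63 6:80 7:71 8:72

Derivation:
P[k] = A[0] + ... + A[k]
P[k] includes A[1] iff k >= 1
Affected indices: 1, 2, ..., 8; delta = 11
  P[1]: 12 + 11 = 23
  P[2]: 32 + 11 = 43
  P[3]: 37 + 11 = 48
  P[4]: 37 + 11 = 48
  P[5]: 52 + 11 = 63
  P[6]: 69 + 11 = 80
  P[7]: 60 + 11 = 71
  P[8]: 61 + 11 = 72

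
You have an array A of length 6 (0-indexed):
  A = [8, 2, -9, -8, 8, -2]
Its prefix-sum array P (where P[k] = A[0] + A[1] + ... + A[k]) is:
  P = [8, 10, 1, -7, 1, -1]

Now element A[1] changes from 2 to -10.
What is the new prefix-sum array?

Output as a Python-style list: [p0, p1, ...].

Answer: [8, -2, -11, -19, -11, -13]

Derivation:
Change: A[1] 2 -> -10, delta = -12
P[k] for k < 1: unchanged (A[1] not included)
P[k] for k >= 1: shift by delta = -12
  P[0] = 8 + 0 = 8
  P[1] = 10 + -12 = -2
  P[2] = 1 + -12 = -11
  P[3] = -7 + -12 = -19
  P[4] = 1 + -12 = -11
  P[5] = -1 + -12 = -13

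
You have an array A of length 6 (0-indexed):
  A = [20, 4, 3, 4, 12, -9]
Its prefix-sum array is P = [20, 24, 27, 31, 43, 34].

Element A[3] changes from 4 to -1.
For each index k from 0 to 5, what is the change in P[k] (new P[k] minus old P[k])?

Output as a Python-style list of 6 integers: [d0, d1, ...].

Element change: A[3] 4 -> -1, delta = -5
For k < 3: P[k] unchanged, delta_P[k] = 0
For k >= 3: P[k] shifts by exactly -5
Delta array: [0, 0, 0, -5, -5, -5]

Answer: [0, 0, 0, -5, -5, -5]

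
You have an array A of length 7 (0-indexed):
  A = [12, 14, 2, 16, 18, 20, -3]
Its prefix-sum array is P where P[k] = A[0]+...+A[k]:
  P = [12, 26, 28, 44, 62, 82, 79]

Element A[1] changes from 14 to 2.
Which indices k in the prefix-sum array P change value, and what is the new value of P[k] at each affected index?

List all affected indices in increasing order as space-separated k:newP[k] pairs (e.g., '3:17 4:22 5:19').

P[k] = A[0] + ... + A[k]
P[k] includes A[1] iff k >= 1
Affected indices: 1, 2, ..., 6; delta = -12
  P[1]: 26 + -12 = 14
  P[2]: 28 + -12 = 16
  P[3]: 44 + -12 = 32
  P[4]: 62 + -12 = 50
  P[5]: 82 + -12 = 70
  P[6]: 79 + -12 = 67

Answer: 1:14 2:16 3:32 4:50 5:70 6:67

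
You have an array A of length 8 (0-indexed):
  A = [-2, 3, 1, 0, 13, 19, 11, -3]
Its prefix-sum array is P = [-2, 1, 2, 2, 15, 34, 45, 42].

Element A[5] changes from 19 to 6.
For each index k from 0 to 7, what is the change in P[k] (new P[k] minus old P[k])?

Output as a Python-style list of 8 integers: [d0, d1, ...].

Answer: [0, 0, 0, 0, 0, -13, -13, -13]

Derivation:
Element change: A[5] 19 -> 6, delta = -13
For k < 5: P[k] unchanged, delta_P[k] = 0
For k >= 5: P[k] shifts by exactly -13
Delta array: [0, 0, 0, 0, 0, -13, -13, -13]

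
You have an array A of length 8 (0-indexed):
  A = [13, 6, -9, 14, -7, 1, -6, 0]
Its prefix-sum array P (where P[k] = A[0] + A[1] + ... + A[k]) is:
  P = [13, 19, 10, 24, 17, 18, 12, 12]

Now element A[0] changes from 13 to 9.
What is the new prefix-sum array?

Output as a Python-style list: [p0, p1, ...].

Answer: [9, 15, 6, 20, 13, 14, 8, 8]

Derivation:
Change: A[0] 13 -> 9, delta = -4
P[k] for k < 0: unchanged (A[0] not included)
P[k] for k >= 0: shift by delta = -4
  P[0] = 13 + -4 = 9
  P[1] = 19 + -4 = 15
  P[2] = 10 + -4 = 6
  P[3] = 24 + -4 = 20
  P[4] = 17 + -4 = 13
  P[5] = 18 + -4 = 14
  P[6] = 12 + -4 = 8
  P[7] = 12 + -4 = 8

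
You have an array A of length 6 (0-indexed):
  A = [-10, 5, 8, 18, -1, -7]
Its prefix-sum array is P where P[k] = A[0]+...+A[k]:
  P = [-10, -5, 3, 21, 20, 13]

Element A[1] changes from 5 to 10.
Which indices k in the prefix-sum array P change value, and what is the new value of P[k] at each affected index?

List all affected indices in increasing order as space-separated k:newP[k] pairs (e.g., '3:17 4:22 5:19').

P[k] = A[0] + ... + A[k]
P[k] includes A[1] iff k >= 1
Affected indices: 1, 2, ..., 5; delta = 5
  P[1]: -5 + 5 = 0
  P[2]: 3 + 5 = 8
  P[3]: 21 + 5 = 26
  P[4]: 20 + 5 = 25
  P[5]: 13 + 5 = 18

Answer: 1:0 2:8 3:26 4:25 5:18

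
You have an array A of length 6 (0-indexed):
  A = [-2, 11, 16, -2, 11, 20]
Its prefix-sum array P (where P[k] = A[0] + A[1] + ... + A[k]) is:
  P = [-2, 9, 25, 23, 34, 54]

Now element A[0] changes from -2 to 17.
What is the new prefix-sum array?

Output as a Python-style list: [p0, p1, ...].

Change: A[0] -2 -> 17, delta = 19
P[k] for k < 0: unchanged (A[0] not included)
P[k] for k >= 0: shift by delta = 19
  P[0] = -2 + 19 = 17
  P[1] = 9 + 19 = 28
  P[2] = 25 + 19 = 44
  P[3] = 23 + 19 = 42
  P[4] = 34 + 19 = 53
  P[5] = 54 + 19 = 73

Answer: [17, 28, 44, 42, 53, 73]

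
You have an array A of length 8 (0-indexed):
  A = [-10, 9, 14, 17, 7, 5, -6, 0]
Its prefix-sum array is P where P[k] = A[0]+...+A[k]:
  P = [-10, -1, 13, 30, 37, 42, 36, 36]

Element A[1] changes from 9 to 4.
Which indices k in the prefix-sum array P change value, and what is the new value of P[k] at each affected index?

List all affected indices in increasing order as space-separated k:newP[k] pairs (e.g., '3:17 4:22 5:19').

P[k] = A[0] + ... + A[k]
P[k] includes A[1] iff k >= 1
Affected indices: 1, 2, ..., 7; delta = -5
  P[1]: -1 + -5 = -6
  P[2]: 13 + -5 = 8
  P[3]: 30 + -5 = 25
  P[4]: 37 + -5 = 32
  P[5]: 42 + -5 = 37
  P[6]: 36 + -5 = 31
  P[7]: 36 + -5 = 31

Answer: 1:-6 2:8 3:25 4:32 5:37 6:31 7:31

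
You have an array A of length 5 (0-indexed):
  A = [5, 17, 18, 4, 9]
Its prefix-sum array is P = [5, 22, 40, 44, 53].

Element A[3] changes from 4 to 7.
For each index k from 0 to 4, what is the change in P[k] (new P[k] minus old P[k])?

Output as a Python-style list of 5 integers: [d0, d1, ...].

Answer: [0, 0, 0, 3, 3]

Derivation:
Element change: A[3] 4 -> 7, delta = 3
For k < 3: P[k] unchanged, delta_P[k] = 0
For k >= 3: P[k] shifts by exactly 3
Delta array: [0, 0, 0, 3, 3]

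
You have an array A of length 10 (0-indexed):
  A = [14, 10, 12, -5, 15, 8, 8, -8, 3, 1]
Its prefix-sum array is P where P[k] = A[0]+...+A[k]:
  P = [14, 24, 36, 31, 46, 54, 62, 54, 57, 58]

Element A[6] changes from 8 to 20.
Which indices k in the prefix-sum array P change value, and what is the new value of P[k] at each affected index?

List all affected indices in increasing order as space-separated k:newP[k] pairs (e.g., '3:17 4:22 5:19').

Answer: 6:74 7:66 8:69 9:70

Derivation:
P[k] = A[0] + ... + A[k]
P[k] includes A[6] iff k >= 6
Affected indices: 6, 7, ..., 9; delta = 12
  P[6]: 62 + 12 = 74
  P[7]: 54 + 12 = 66
  P[8]: 57 + 12 = 69
  P[9]: 58 + 12 = 70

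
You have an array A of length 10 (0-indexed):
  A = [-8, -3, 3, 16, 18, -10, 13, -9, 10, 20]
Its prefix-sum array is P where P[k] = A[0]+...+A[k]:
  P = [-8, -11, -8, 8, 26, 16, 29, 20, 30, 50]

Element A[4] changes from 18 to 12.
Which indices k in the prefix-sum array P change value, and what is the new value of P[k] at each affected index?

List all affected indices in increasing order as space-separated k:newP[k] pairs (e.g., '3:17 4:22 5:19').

Answer: 4:20 5:10 6:23 7:14 8:24 9:44

Derivation:
P[k] = A[0] + ... + A[k]
P[k] includes A[4] iff k >= 4
Affected indices: 4, 5, ..., 9; delta = -6
  P[4]: 26 + -6 = 20
  P[5]: 16 + -6 = 10
  P[6]: 29 + -6 = 23
  P[7]: 20 + -6 = 14
  P[8]: 30 + -6 = 24
  P[9]: 50 + -6 = 44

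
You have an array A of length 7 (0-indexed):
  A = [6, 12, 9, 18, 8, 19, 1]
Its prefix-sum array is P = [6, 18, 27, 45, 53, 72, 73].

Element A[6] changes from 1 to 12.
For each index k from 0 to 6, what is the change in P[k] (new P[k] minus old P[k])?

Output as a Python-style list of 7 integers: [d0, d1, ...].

Answer: [0, 0, 0, 0, 0, 0, 11]

Derivation:
Element change: A[6] 1 -> 12, delta = 11
For k < 6: P[k] unchanged, delta_P[k] = 0
For k >= 6: P[k] shifts by exactly 11
Delta array: [0, 0, 0, 0, 0, 0, 11]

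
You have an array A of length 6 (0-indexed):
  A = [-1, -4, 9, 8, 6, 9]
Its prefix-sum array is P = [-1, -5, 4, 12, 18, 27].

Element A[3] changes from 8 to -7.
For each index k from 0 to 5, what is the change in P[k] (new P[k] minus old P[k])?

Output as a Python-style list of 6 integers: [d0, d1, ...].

Answer: [0, 0, 0, -15, -15, -15]

Derivation:
Element change: A[3] 8 -> -7, delta = -15
For k < 3: P[k] unchanged, delta_P[k] = 0
For k >= 3: P[k] shifts by exactly -15
Delta array: [0, 0, 0, -15, -15, -15]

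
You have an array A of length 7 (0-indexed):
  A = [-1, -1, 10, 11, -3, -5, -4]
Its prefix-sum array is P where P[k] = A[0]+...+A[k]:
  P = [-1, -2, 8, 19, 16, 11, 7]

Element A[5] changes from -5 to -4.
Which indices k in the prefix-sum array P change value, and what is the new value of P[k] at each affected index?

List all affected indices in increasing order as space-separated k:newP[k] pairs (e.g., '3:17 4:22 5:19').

P[k] = A[0] + ... + A[k]
P[k] includes A[5] iff k >= 5
Affected indices: 5, 6, ..., 6; delta = 1
  P[5]: 11 + 1 = 12
  P[6]: 7 + 1 = 8

Answer: 5:12 6:8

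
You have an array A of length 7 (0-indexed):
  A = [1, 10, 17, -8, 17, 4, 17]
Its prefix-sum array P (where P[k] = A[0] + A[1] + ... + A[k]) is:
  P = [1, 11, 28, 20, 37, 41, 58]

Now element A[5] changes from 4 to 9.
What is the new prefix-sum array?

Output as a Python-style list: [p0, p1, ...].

Change: A[5] 4 -> 9, delta = 5
P[k] for k < 5: unchanged (A[5] not included)
P[k] for k >= 5: shift by delta = 5
  P[0] = 1 + 0 = 1
  P[1] = 11 + 0 = 11
  P[2] = 28 + 0 = 28
  P[3] = 20 + 0 = 20
  P[4] = 37 + 0 = 37
  P[5] = 41 + 5 = 46
  P[6] = 58 + 5 = 63

Answer: [1, 11, 28, 20, 37, 46, 63]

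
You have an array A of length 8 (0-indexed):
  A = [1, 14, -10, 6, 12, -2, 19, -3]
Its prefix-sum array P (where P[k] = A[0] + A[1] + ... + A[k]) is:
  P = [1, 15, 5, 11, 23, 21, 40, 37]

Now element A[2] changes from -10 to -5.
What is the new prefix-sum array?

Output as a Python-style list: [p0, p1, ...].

Change: A[2] -10 -> -5, delta = 5
P[k] for k < 2: unchanged (A[2] not included)
P[k] for k >= 2: shift by delta = 5
  P[0] = 1 + 0 = 1
  P[1] = 15 + 0 = 15
  P[2] = 5 + 5 = 10
  P[3] = 11 + 5 = 16
  P[4] = 23 + 5 = 28
  P[5] = 21 + 5 = 26
  P[6] = 40 + 5 = 45
  P[7] = 37 + 5 = 42

Answer: [1, 15, 10, 16, 28, 26, 45, 42]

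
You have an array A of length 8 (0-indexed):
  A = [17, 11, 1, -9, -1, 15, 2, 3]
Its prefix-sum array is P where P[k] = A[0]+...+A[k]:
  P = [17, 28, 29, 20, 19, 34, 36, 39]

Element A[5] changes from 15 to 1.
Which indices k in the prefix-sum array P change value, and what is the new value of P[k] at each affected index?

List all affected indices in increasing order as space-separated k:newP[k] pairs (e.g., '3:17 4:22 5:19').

Answer: 5:20 6:22 7:25

Derivation:
P[k] = A[0] + ... + A[k]
P[k] includes A[5] iff k >= 5
Affected indices: 5, 6, ..., 7; delta = -14
  P[5]: 34 + -14 = 20
  P[6]: 36 + -14 = 22
  P[7]: 39 + -14 = 25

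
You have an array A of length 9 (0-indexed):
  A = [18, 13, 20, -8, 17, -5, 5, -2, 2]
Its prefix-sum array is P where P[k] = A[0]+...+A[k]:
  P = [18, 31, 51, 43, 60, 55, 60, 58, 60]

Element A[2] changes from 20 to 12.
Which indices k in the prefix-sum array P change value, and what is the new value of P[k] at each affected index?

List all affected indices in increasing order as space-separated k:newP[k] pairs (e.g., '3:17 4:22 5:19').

P[k] = A[0] + ... + A[k]
P[k] includes A[2] iff k >= 2
Affected indices: 2, 3, ..., 8; delta = -8
  P[2]: 51 + -8 = 43
  P[3]: 43 + -8 = 35
  P[4]: 60 + -8 = 52
  P[5]: 55 + -8 = 47
  P[6]: 60 + -8 = 52
  P[7]: 58 + -8 = 50
  P[8]: 60 + -8 = 52

Answer: 2:43 3:35 4:52 5:47 6:52 7:50 8:52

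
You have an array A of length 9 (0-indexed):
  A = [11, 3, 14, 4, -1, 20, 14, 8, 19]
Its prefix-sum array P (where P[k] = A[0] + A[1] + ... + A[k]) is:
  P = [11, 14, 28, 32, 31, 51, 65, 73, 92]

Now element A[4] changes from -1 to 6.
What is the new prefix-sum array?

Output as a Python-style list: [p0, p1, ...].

Answer: [11, 14, 28, 32, 38, 58, 72, 80, 99]

Derivation:
Change: A[4] -1 -> 6, delta = 7
P[k] for k < 4: unchanged (A[4] not included)
P[k] for k >= 4: shift by delta = 7
  P[0] = 11 + 0 = 11
  P[1] = 14 + 0 = 14
  P[2] = 28 + 0 = 28
  P[3] = 32 + 0 = 32
  P[4] = 31 + 7 = 38
  P[5] = 51 + 7 = 58
  P[6] = 65 + 7 = 72
  P[7] = 73 + 7 = 80
  P[8] = 92 + 7 = 99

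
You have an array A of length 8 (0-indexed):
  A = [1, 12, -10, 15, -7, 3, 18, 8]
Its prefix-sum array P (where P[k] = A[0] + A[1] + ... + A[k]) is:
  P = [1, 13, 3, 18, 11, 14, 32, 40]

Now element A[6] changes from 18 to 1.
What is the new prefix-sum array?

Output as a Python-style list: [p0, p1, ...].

Change: A[6] 18 -> 1, delta = -17
P[k] for k < 6: unchanged (A[6] not included)
P[k] for k >= 6: shift by delta = -17
  P[0] = 1 + 0 = 1
  P[1] = 13 + 0 = 13
  P[2] = 3 + 0 = 3
  P[3] = 18 + 0 = 18
  P[4] = 11 + 0 = 11
  P[5] = 14 + 0 = 14
  P[6] = 32 + -17 = 15
  P[7] = 40 + -17 = 23

Answer: [1, 13, 3, 18, 11, 14, 15, 23]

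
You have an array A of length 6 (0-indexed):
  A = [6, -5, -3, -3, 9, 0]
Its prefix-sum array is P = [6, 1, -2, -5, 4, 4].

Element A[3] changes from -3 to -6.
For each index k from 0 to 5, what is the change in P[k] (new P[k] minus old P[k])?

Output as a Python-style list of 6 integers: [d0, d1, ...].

Element change: A[3] -3 -> -6, delta = -3
For k < 3: P[k] unchanged, delta_P[k] = 0
For k >= 3: P[k] shifts by exactly -3
Delta array: [0, 0, 0, -3, -3, -3]

Answer: [0, 0, 0, -3, -3, -3]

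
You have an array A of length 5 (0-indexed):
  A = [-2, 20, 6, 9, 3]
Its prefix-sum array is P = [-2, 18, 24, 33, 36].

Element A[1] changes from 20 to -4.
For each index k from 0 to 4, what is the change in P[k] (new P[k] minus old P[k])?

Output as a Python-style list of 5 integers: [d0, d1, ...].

Answer: [0, -24, -24, -24, -24]

Derivation:
Element change: A[1] 20 -> -4, delta = -24
For k < 1: P[k] unchanged, delta_P[k] = 0
For k >= 1: P[k] shifts by exactly -24
Delta array: [0, -24, -24, -24, -24]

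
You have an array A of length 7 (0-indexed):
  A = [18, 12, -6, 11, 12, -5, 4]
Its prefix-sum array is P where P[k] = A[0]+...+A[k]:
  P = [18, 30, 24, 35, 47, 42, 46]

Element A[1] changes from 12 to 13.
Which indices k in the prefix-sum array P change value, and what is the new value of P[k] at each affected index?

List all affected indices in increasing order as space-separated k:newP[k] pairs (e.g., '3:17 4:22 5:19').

P[k] = A[0] + ... + A[k]
P[k] includes A[1] iff k >= 1
Affected indices: 1, 2, ..., 6; delta = 1
  P[1]: 30 + 1 = 31
  P[2]: 24 + 1 = 25
  P[3]: 35 + 1 = 36
  P[4]: 47 + 1 = 48
  P[5]: 42 + 1 = 43
  P[6]: 46 + 1 = 47

Answer: 1:31 2:25 3:36 4:48 5:43 6:47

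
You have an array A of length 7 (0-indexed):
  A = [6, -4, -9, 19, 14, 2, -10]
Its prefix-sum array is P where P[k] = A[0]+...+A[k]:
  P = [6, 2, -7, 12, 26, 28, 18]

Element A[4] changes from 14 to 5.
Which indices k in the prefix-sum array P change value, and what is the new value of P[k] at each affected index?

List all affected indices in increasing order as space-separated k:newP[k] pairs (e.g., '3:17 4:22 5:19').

Answer: 4:17 5:19 6:9

Derivation:
P[k] = A[0] + ... + A[k]
P[k] includes A[4] iff k >= 4
Affected indices: 4, 5, ..., 6; delta = -9
  P[4]: 26 + -9 = 17
  P[5]: 28 + -9 = 19
  P[6]: 18 + -9 = 9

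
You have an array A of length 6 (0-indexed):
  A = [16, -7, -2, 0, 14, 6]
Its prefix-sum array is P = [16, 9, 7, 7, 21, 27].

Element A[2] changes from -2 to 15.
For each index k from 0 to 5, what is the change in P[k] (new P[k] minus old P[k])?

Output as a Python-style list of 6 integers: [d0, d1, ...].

Element change: A[2] -2 -> 15, delta = 17
For k < 2: P[k] unchanged, delta_P[k] = 0
For k >= 2: P[k] shifts by exactly 17
Delta array: [0, 0, 17, 17, 17, 17]

Answer: [0, 0, 17, 17, 17, 17]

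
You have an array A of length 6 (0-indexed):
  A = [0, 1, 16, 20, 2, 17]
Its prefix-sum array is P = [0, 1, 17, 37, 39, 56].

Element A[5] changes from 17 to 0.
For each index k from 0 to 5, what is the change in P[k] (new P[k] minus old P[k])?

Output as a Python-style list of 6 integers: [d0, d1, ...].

Answer: [0, 0, 0, 0, 0, -17]

Derivation:
Element change: A[5] 17 -> 0, delta = -17
For k < 5: P[k] unchanged, delta_P[k] = 0
For k >= 5: P[k] shifts by exactly -17
Delta array: [0, 0, 0, 0, 0, -17]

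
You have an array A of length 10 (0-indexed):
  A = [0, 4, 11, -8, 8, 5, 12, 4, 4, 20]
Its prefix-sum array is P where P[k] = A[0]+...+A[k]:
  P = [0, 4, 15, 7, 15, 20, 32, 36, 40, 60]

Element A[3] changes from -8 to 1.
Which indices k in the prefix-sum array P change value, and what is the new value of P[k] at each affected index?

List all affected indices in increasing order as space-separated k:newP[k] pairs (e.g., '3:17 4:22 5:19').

Answer: 3:16 4:24 5:29 6:41 7:45 8:49 9:69

Derivation:
P[k] = A[0] + ... + A[k]
P[k] includes A[3] iff k >= 3
Affected indices: 3, 4, ..., 9; delta = 9
  P[3]: 7 + 9 = 16
  P[4]: 15 + 9 = 24
  P[5]: 20 + 9 = 29
  P[6]: 32 + 9 = 41
  P[7]: 36 + 9 = 45
  P[8]: 40 + 9 = 49
  P[9]: 60 + 9 = 69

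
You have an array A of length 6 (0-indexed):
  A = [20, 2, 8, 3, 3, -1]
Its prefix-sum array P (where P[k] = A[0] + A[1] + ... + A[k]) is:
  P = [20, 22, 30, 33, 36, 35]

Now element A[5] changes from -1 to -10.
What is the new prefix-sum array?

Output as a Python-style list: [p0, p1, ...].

Change: A[5] -1 -> -10, delta = -9
P[k] for k < 5: unchanged (A[5] not included)
P[k] for k >= 5: shift by delta = -9
  P[0] = 20 + 0 = 20
  P[1] = 22 + 0 = 22
  P[2] = 30 + 0 = 30
  P[3] = 33 + 0 = 33
  P[4] = 36 + 0 = 36
  P[5] = 35 + -9 = 26

Answer: [20, 22, 30, 33, 36, 26]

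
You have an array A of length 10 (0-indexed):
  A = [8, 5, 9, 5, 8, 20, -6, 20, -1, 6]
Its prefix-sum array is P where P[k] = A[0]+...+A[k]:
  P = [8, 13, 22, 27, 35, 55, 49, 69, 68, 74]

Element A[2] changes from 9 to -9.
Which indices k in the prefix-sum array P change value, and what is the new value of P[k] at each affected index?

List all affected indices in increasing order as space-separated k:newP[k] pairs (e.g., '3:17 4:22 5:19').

P[k] = A[0] + ... + A[k]
P[k] includes A[2] iff k >= 2
Affected indices: 2, 3, ..., 9; delta = -18
  P[2]: 22 + -18 = 4
  P[3]: 27 + -18 = 9
  P[4]: 35 + -18 = 17
  P[5]: 55 + -18 = 37
  P[6]: 49 + -18 = 31
  P[7]: 69 + -18 = 51
  P[8]: 68 + -18 = 50
  P[9]: 74 + -18 = 56

Answer: 2:4 3:9 4:17 5:37 6:31 7:51 8:50 9:56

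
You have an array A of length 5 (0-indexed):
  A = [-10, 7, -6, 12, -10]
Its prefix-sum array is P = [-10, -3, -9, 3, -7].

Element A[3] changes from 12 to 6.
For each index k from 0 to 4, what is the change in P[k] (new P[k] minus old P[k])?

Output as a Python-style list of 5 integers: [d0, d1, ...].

Answer: [0, 0, 0, -6, -6]

Derivation:
Element change: A[3] 12 -> 6, delta = -6
For k < 3: P[k] unchanged, delta_P[k] = 0
For k >= 3: P[k] shifts by exactly -6
Delta array: [0, 0, 0, -6, -6]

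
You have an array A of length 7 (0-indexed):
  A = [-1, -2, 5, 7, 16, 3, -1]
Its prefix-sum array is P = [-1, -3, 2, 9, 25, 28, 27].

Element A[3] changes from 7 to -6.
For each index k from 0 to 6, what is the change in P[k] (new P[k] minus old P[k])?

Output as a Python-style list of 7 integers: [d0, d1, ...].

Element change: A[3] 7 -> -6, delta = -13
For k < 3: P[k] unchanged, delta_P[k] = 0
For k >= 3: P[k] shifts by exactly -13
Delta array: [0, 0, 0, -13, -13, -13, -13]

Answer: [0, 0, 0, -13, -13, -13, -13]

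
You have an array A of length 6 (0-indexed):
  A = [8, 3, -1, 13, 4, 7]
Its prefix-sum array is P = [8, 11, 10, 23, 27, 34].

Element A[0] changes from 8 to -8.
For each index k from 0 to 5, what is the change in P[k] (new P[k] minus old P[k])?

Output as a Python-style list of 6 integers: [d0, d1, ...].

Element change: A[0] 8 -> -8, delta = -16
For k < 0: P[k] unchanged, delta_P[k] = 0
For k >= 0: P[k] shifts by exactly -16
Delta array: [-16, -16, -16, -16, -16, -16]

Answer: [-16, -16, -16, -16, -16, -16]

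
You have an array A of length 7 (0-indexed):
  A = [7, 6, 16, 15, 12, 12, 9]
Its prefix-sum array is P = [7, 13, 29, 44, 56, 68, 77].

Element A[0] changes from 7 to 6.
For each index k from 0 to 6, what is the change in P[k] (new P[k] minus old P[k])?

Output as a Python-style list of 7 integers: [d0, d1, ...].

Element change: A[0] 7 -> 6, delta = -1
For k < 0: P[k] unchanged, delta_P[k] = 0
For k >= 0: P[k] shifts by exactly -1
Delta array: [-1, -1, -1, -1, -1, -1, -1]

Answer: [-1, -1, -1, -1, -1, -1, -1]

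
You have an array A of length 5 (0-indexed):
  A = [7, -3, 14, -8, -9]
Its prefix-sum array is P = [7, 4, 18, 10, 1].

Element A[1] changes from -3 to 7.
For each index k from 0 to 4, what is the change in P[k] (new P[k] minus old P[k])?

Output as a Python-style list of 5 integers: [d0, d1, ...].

Answer: [0, 10, 10, 10, 10]

Derivation:
Element change: A[1] -3 -> 7, delta = 10
For k < 1: P[k] unchanged, delta_P[k] = 0
For k >= 1: P[k] shifts by exactly 10
Delta array: [0, 10, 10, 10, 10]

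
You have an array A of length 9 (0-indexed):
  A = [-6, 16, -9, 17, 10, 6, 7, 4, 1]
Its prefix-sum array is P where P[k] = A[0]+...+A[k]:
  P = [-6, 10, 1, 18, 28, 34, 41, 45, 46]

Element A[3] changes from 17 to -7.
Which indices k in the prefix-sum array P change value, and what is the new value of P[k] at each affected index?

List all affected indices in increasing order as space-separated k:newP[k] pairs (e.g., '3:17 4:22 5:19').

Answer: 3:-6 4:4 5:10 6:17 7:21 8:22

Derivation:
P[k] = A[0] + ... + A[k]
P[k] includes A[3] iff k >= 3
Affected indices: 3, 4, ..., 8; delta = -24
  P[3]: 18 + -24 = -6
  P[4]: 28 + -24 = 4
  P[5]: 34 + -24 = 10
  P[6]: 41 + -24 = 17
  P[7]: 45 + -24 = 21
  P[8]: 46 + -24 = 22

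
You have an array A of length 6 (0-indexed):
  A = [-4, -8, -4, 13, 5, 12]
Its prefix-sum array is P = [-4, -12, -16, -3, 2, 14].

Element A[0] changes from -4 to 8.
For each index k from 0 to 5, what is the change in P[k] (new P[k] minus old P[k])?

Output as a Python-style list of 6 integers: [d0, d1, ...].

Element change: A[0] -4 -> 8, delta = 12
For k < 0: P[k] unchanged, delta_P[k] = 0
For k >= 0: P[k] shifts by exactly 12
Delta array: [12, 12, 12, 12, 12, 12]

Answer: [12, 12, 12, 12, 12, 12]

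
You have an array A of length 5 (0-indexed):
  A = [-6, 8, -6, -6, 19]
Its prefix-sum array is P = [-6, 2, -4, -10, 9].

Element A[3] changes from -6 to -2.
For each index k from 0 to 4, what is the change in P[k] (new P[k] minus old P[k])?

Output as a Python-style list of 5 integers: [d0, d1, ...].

Answer: [0, 0, 0, 4, 4]

Derivation:
Element change: A[3] -6 -> -2, delta = 4
For k < 3: P[k] unchanged, delta_P[k] = 0
For k >= 3: P[k] shifts by exactly 4
Delta array: [0, 0, 0, 4, 4]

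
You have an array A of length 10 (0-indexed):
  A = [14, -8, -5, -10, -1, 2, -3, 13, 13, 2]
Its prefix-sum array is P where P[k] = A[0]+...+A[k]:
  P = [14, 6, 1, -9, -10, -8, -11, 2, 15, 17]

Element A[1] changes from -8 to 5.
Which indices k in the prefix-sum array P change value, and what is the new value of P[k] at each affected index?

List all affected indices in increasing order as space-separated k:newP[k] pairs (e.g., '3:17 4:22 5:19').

P[k] = A[0] + ... + A[k]
P[k] includes A[1] iff k >= 1
Affected indices: 1, 2, ..., 9; delta = 13
  P[1]: 6 + 13 = 19
  P[2]: 1 + 13 = 14
  P[3]: -9 + 13 = 4
  P[4]: -10 + 13 = 3
  P[5]: -8 + 13 = 5
  P[6]: -11 + 13 = 2
  P[7]: 2 + 13 = 15
  P[8]: 15 + 13 = 28
  P[9]: 17 + 13 = 30

Answer: 1:19 2:14 3:4 4:3 5:5 6:2 7:15 8:28 9:30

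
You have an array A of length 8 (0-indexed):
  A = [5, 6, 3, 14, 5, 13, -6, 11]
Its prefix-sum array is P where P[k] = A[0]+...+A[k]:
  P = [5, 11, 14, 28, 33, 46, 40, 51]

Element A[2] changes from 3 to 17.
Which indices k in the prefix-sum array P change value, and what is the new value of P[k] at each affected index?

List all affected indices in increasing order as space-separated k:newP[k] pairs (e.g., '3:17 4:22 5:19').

P[k] = A[0] + ... + A[k]
P[k] includes A[2] iff k >= 2
Affected indices: 2, 3, ..., 7; delta = 14
  P[2]: 14 + 14 = 28
  P[3]: 28 + 14 = 42
  P[4]: 33 + 14 = 47
  P[5]: 46 + 14 = 60
  P[6]: 40 + 14 = 54
  P[7]: 51 + 14 = 65

Answer: 2:28 3:42 4:47 5:60 6:54 7:65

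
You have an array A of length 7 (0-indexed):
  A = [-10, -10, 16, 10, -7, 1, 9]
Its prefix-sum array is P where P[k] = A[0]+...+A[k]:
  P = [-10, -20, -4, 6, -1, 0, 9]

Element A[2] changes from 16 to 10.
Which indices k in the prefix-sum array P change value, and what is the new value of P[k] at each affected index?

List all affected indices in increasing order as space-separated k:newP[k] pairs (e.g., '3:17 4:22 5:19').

P[k] = A[0] + ... + A[k]
P[k] includes A[2] iff k >= 2
Affected indices: 2, 3, ..., 6; delta = -6
  P[2]: -4 + -6 = -10
  P[3]: 6 + -6 = 0
  P[4]: -1 + -6 = -7
  P[5]: 0 + -6 = -6
  P[6]: 9 + -6 = 3

Answer: 2:-10 3:0 4:-7 5:-6 6:3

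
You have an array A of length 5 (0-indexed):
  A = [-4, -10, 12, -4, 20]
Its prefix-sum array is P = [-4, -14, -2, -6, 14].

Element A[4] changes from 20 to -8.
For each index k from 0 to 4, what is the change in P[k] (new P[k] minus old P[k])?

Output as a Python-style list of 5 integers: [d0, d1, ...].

Answer: [0, 0, 0, 0, -28]

Derivation:
Element change: A[4] 20 -> -8, delta = -28
For k < 4: P[k] unchanged, delta_P[k] = 0
For k >= 4: P[k] shifts by exactly -28
Delta array: [0, 0, 0, 0, -28]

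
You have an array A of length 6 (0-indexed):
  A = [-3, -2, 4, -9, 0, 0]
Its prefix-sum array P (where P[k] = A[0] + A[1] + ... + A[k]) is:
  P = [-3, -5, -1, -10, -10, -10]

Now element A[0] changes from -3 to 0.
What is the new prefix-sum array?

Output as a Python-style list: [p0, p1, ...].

Change: A[0] -3 -> 0, delta = 3
P[k] for k < 0: unchanged (A[0] not included)
P[k] for k >= 0: shift by delta = 3
  P[0] = -3 + 3 = 0
  P[1] = -5 + 3 = -2
  P[2] = -1 + 3 = 2
  P[3] = -10 + 3 = -7
  P[4] = -10 + 3 = -7
  P[5] = -10 + 3 = -7

Answer: [0, -2, 2, -7, -7, -7]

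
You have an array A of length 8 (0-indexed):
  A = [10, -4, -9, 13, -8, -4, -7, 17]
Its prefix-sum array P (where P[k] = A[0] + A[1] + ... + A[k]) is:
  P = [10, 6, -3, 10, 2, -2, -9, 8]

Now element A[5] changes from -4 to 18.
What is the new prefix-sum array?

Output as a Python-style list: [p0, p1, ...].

Change: A[5] -4 -> 18, delta = 22
P[k] for k < 5: unchanged (A[5] not included)
P[k] for k >= 5: shift by delta = 22
  P[0] = 10 + 0 = 10
  P[1] = 6 + 0 = 6
  P[2] = -3 + 0 = -3
  P[3] = 10 + 0 = 10
  P[4] = 2 + 0 = 2
  P[5] = -2 + 22 = 20
  P[6] = -9 + 22 = 13
  P[7] = 8 + 22 = 30

Answer: [10, 6, -3, 10, 2, 20, 13, 30]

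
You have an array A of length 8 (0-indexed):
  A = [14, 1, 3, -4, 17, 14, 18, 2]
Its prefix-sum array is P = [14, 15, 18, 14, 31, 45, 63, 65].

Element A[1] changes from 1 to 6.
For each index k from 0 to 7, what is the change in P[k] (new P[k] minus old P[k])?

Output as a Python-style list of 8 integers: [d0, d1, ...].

Element change: A[1] 1 -> 6, delta = 5
For k < 1: P[k] unchanged, delta_P[k] = 0
For k >= 1: P[k] shifts by exactly 5
Delta array: [0, 5, 5, 5, 5, 5, 5, 5]

Answer: [0, 5, 5, 5, 5, 5, 5, 5]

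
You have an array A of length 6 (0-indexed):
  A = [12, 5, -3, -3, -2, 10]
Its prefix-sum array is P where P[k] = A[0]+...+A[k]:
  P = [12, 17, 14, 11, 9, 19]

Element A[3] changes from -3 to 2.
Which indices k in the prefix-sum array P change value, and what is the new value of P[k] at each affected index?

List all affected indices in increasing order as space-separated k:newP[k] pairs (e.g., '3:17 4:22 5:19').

Answer: 3:16 4:14 5:24

Derivation:
P[k] = A[0] + ... + A[k]
P[k] includes A[3] iff k >= 3
Affected indices: 3, 4, ..., 5; delta = 5
  P[3]: 11 + 5 = 16
  P[4]: 9 + 5 = 14
  P[5]: 19 + 5 = 24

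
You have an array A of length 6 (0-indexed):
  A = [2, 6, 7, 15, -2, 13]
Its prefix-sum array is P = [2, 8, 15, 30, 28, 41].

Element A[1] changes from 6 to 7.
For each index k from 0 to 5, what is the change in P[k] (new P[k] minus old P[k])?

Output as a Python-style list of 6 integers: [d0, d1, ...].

Answer: [0, 1, 1, 1, 1, 1]

Derivation:
Element change: A[1] 6 -> 7, delta = 1
For k < 1: P[k] unchanged, delta_P[k] = 0
For k >= 1: P[k] shifts by exactly 1
Delta array: [0, 1, 1, 1, 1, 1]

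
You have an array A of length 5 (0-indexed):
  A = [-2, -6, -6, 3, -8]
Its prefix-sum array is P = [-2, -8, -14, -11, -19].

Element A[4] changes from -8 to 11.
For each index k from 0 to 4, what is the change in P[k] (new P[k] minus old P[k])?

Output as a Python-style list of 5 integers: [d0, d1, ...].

Answer: [0, 0, 0, 0, 19]

Derivation:
Element change: A[4] -8 -> 11, delta = 19
For k < 4: P[k] unchanged, delta_P[k] = 0
For k >= 4: P[k] shifts by exactly 19
Delta array: [0, 0, 0, 0, 19]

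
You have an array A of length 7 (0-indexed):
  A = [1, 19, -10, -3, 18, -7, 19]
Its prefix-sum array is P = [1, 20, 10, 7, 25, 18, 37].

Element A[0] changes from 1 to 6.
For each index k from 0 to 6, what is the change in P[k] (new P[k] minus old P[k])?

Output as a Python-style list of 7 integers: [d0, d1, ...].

Element change: A[0] 1 -> 6, delta = 5
For k < 0: P[k] unchanged, delta_P[k] = 0
For k >= 0: P[k] shifts by exactly 5
Delta array: [5, 5, 5, 5, 5, 5, 5]

Answer: [5, 5, 5, 5, 5, 5, 5]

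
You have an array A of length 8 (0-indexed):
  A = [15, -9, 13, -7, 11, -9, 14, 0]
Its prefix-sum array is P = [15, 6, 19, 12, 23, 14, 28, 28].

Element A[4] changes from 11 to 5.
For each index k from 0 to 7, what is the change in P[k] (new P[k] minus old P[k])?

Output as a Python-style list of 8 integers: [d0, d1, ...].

Element change: A[4] 11 -> 5, delta = -6
For k < 4: P[k] unchanged, delta_P[k] = 0
For k >= 4: P[k] shifts by exactly -6
Delta array: [0, 0, 0, 0, -6, -6, -6, -6]

Answer: [0, 0, 0, 0, -6, -6, -6, -6]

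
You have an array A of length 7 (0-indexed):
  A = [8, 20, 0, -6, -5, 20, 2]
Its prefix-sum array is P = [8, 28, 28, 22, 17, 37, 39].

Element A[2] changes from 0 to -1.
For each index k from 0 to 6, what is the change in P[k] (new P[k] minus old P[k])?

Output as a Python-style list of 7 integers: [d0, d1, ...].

Answer: [0, 0, -1, -1, -1, -1, -1]

Derivation:
Element change: A[2] 0 -> -1, delta = -1
For k < 2: P[k] unchanged, delta_P[k] = 0
For k >= 2: P[k] shifts by exactly -1
Delta array: [0, 0, -1, -1, -1, -1, -1]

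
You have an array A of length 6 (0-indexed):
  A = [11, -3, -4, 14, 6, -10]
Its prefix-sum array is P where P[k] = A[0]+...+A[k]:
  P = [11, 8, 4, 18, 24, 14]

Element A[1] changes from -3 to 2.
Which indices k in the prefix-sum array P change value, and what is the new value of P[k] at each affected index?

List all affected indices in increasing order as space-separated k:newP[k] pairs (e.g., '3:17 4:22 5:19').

Answer: 1:13 2:9 3:23 4:29 5:19

Derivation:
P[k] = A[0] + ... + A[k]
P[k] includes A[1] iff k >= 1
Affected indices: 1, 2, ..., 5; delta = 5
  P[1]: 8 + 5 = 13
  P[2]: 4 + 5 = 9
  P[3]: 18 + 5 = 23
  P[4]: 24 + 5 = 29
  P[5]: 14 + 5 = 19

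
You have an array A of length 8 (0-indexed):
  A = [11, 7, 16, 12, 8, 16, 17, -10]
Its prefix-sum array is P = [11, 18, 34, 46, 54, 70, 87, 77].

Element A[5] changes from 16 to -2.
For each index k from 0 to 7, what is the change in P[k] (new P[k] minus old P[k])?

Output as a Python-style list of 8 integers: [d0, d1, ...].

Element change: A[5] 16 -> -2, delta = -18
For k < 5: P[k] unchanged, delta_P[k] = 0
For k >= 5: P[k] shifts by exactly -18
Delta array: [0, 0, 0, 0, 0, -18, -18, -18]

Answer: [0, 0, 0, 0, 0, -18, -18, -18]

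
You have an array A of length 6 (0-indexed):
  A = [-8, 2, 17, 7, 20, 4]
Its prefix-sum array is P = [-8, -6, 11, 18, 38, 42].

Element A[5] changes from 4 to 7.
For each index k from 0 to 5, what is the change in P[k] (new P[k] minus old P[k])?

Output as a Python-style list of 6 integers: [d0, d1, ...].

Element change: A[5] 4 -> 7, delta = 3
For k < 5: P[k] unchanged, delta_P[k] = 0
For k >= 5: P[k] shifts by exactly 3
Delta array: [0, 0, 0, 0, 0, 3]

Answer: [0, 0, 0, 0, 0, 3]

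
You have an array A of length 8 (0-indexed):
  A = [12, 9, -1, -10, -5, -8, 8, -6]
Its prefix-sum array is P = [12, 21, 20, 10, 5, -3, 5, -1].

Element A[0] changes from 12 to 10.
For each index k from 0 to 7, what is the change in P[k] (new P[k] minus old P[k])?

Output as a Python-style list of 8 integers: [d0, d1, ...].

Answer: [-2, -2, -2, -2, -2, -2, -2, -2]

Derivation:
Element change: A[0] 12 -> 10, delta = -2
For k < 0: P[k] unchanged, delta_P[k] = 0
For k >= 0: P[k] shifts by exactly -2
Delta array: [-2, -2, -2, -2, -2, -2, -2, -2]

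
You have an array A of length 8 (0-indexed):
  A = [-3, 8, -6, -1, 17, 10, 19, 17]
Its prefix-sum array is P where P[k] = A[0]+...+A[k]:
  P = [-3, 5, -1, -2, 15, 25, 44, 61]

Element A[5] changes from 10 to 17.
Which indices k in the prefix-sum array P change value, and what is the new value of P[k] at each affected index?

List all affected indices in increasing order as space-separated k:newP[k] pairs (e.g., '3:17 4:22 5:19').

Answer: 5:32 6:51 7:68

Derivation:
P[k] = A[0] + ... + A[k]
P[k] includes A[5] iff k >= 5
Affected indices: 5, 6, ..., 7; delta = 7
  P[5]: 25 + 7 = 32
  P[6]: 44 + 7 = 51
  P[7]: 61 + 7 = 68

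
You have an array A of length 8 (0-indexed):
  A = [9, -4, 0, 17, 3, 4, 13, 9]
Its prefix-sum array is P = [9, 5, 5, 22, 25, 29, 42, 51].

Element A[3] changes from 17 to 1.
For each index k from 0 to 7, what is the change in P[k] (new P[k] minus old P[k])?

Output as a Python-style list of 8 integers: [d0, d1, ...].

Element change: A[3] 17 -> 1, delta = -16
For k < 3: P[k] unchanged, delta_P[k] = 0
For k >= 3: P[k] shifts by exactly -16
Delta array: [0, 0, 0, -16, -16, -16, -16, -16]

Answer: [0, 0, 0, -16, -16, -16, -16, -16]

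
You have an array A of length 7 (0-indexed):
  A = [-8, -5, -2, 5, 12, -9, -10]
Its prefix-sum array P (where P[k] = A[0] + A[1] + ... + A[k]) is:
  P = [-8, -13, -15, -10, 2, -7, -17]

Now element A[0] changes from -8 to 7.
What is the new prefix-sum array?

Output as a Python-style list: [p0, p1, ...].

Answer: [7, 2, 0, 5, 17, 8, -2]

Derivation:
Change: A[0] -8 -> 7, delta = 15
P[k] for k < 0: unchanged (A[0] not included)
P[k] for k >= 0: shift by delta = 15
  P[0] = -8 + 15 = 7
  P[1] = -13 + 15 = 2
  P[2] = -15 + 15 = 0
  P[3] = -10 + 15 = 5
  P[4] = 2 + 15 = 17
  P[5] = -7 + 15 = 8
  P[6] = -17 + 15 = -2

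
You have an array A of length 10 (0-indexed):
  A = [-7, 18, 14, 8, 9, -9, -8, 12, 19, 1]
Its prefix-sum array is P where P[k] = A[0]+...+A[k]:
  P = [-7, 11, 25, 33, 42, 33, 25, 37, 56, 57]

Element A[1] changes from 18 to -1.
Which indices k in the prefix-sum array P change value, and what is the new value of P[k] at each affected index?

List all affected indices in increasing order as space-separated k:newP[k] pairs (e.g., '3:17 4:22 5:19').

Answer: 1:-8 2:6 3:14 4:23 5:14 6:6 7:18 8:37 9:38

Derivation:
P[k] = A[0] + ... + A[k]
P[k] includes A[1] iff k >= 1
Affected indices: 1, 2, ..., 9; delta = -19
  P[1]: 11 + -19 = -8
  P[2]: 25 + -19 = 6
  P[3]: 33 + -19 = 14
  P[4]: 42 + -19 = 23
  P[5]: 33 + -19 = 14
  P[6]: 25 + -19 = 6
  P[7]: 37 + -19 = 18
  P[8]: 56 + -19 = 37
  P[9]: 57 + -19 = 38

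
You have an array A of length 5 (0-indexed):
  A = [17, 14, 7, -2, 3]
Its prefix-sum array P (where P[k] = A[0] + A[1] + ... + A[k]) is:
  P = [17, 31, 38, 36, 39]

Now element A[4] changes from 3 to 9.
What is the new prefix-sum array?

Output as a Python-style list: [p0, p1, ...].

Change: A[4] 3 -> 9, delta = 6
P[k] for k < 4: unchanged (A[4] not included)
P[k] for k >= 4: shift by delta = 6
  P[0] = 17 + 0 = 17
  P[1] = 31 + 0 = 31
  P[2] = 38 + 0 = 38
  P[3] = 36 + 0 = 36
  P[4] = 39 + 6 = 45

Answer: [17, 31, 38, 36, 45]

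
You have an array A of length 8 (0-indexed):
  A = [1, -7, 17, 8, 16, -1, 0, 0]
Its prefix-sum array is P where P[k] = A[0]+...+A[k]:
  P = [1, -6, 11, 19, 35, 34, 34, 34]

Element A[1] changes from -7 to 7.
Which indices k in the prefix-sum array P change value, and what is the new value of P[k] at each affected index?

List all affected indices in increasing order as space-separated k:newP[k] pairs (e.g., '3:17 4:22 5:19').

P[k] = A[0] + ... + A[k]
P[k] includes A[1] iff k >= 1
Affected indices: 1, 2, ..., 7; delta = 14
  P[1]: -6 + 14 = 8
  P[2]: 11 + 14 = 25
  P[3]: 19 + 14 = 33
  P[4]: 35 + 14 = 49
  P[5]: 34 + 14 = 48
  P[6]: 34 + 14 = 48
  P[7]: 34 + 14 = 48

Answer: 1:8 2:25 3:33 4:49 5:48 6:48 7:48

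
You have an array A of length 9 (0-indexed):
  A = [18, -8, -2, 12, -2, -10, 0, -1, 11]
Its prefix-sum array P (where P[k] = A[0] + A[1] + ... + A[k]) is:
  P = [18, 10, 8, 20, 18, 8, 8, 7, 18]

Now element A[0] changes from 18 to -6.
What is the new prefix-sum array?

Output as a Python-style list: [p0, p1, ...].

Answer: [-6, -14, -16, -4, -6, -16, -16, -17, -6]

Derivation:
Change: A[0] 18 -> -6, delta = -24
P[k] for k < 0: unchanged (A[0] not included)
P[k] for k >= 0: shift by delta = -24
  P[0] = 18 + -24 = -6
  P[1] = 10 + -24 = -14
  P[2] = 8 + -24 = -16
  P[3] = 20 + -24 = -4
  P[4] = 18 + -24 = -6
  P[5] = 8 + -24 = -16
  P[6] = 8 + -24 = -16
  P[7] = 7 + -24 = -17
  P[8] = 18 + -24 = -6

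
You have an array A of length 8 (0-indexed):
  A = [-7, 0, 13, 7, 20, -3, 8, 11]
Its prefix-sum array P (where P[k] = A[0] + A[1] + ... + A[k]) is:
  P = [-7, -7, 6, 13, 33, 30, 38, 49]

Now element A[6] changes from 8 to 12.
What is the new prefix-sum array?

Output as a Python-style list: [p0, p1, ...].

Answer: [-7, -7, 6, 13, 33, 30, 42, 53]

Derivation:
Change: A[6] 8 -> 12, delta = 4
P[k] for k < 6: unchanged (A[6] not included)
P[k] for k >= 6: shift by delta = 4
  P[0] = -7 + 0 = -7
  P[1] = -7 + 0 = -7
  P[2] = 6 + 0 = 6
  P[3] = 13 + 0 = 13
  P[4] = 33 + 0 = 33
  P[5] = 30 + 0 = 30
  P[6] = 38 + 4 = 42
  P[7] = 49 + 4 = 53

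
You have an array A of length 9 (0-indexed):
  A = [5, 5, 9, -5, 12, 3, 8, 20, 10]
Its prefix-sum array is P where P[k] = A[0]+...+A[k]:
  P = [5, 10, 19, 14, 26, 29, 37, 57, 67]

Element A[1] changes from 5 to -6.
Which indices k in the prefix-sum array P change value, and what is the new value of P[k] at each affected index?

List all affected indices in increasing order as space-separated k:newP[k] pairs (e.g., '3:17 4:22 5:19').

P[k] = A[0] + ... + A[k]
P[k] includes A[1] iff k >= 1
Affected indices: 1, 2, ..., 8; delta = -11
  P[1]: 10 + -11 = -1
  P[2]: 19 + -11 = 8
  P[3]: 14 + -11 = 3
  P[4]: 26 + -11 = 15
  P[5]: 29 + -11 = 18
  P[6]: 37 + -11 = 26
  P[7]: 57 + -11 = 46
  P[8]: 67 + -11 = 56

Answer: 1:-1 2:8 3:3 4:15 5:18 6:26 7:46 8:56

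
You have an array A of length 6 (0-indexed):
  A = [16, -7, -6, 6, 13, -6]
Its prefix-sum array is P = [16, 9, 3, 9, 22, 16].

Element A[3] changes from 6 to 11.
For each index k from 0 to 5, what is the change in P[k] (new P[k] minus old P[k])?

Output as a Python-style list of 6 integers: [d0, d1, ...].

Answer: [0, 0, 0, 5, 5, 5]

Derivation:
Element change: A[3] 6 -> 11, delta = 5
For k < 3: P[k] unchanged, delta_P[k] = 0
For k >= 3: P[k] shifts by exactly 5
Delta array: [0, 0, 0, 5, 5, 5]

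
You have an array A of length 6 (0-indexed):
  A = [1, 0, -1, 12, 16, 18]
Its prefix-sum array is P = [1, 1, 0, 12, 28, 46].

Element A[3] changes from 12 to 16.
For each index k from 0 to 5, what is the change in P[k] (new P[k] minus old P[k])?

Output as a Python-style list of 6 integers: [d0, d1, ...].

Element change: A[3] 12 -> 16, delta = 4
For k < 3: P[k] unchanged, delta_P[k] = 0
For k >= 3: P[k] shifts by exactly 4
Delta array: [0, 0, 0, 4, 4, 4]

Answer: [0, 0, 0, 4, 4, 4]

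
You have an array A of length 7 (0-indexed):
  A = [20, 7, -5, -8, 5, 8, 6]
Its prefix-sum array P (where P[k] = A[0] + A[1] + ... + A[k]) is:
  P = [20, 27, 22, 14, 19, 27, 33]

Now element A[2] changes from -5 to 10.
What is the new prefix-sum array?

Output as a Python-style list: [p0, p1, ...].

Change: A[2] -5 -> 10, delta = 15
P[k] for k < 2: unchanged (A[2] not included)
P[k] for k >= 2: shift by delta = 15
  P[0] = 20 + 0 = 20
  P[1] = 27 + 0 = 27
  P[2] = 22 + 15 = 37
  P[3] = 14 + 15 = 29
  P[4] = 19 + 15 = 34
  P[5] = 27 + 15 = 42
  P[6] = 33 + 15 = 48

Answer: [20, 27, 37, 29, 34, 42, 48]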